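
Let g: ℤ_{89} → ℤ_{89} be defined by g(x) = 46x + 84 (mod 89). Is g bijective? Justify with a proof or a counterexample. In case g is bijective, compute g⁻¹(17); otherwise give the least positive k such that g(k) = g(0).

Recall that g is injective when g(s) = g(t) forces s = t.
If g(s) = g(t), then 46s ≡ 46t (mod 89). Because gcd(46, 89) = 1, we may cancel 46 to get s ≡ t (mod 89).
We now compute 46⁻¹ mod 89 explicitly. Euclid's algorithm: 89 = 1·46 + 43, 46 = 1·43 + 3, 43 = 14·3 + 1; back-substituting gives 1 = 60·46 − 31·89, so 46⁻¹ ≡ 60 (mod 89).
Then y ↦ 60(y − 84) is a two-sided inverse to g, so every y ∈ ℤ_{89} has a preimage.
Hence g is bijective.
Since g is bijective, we find g⁻¹(17): we need 46x ≡ 17 − 84 ≡ 22 (mod 89). Using 46⁻¹ = 60: x ≡ 60·22 = 1320 = 14·89 + 74, so x = 74.
Check: g(74) = 46·74 + 84 = 3488 = 39·89 + 17 ≡ 17 (mod 89).

74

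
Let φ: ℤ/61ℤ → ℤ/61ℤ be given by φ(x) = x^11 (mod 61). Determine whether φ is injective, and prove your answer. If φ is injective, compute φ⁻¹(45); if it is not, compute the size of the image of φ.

Since 61 is prime, the nonzero elements of ℤ/61ℤ form a cyclic group of order 60.
As gcd(11, 60) = 1, raising to the 11th power is a bijection on this group: if a^11 ≡ b^11 then (ab^{−1})^11 = 1, and the only element of order dividing gcd(11, 60) = 1 is 1, so a = b.
With φ(0) = 0 this makes φ injective on all of ℤ/61ℤ, hence bijective (finite equal-size domain and codomain). In particular φ is injective.
Since φ is injective, we find the preimage of 45. The inverse of x ↦ x^11 on (ℤ/61ℤ)^× is x ↦ x^11, because 11·11 = 121 = 2·60 + 1 ≡ 1 (mod 60) and x^{60} = 1 for x ≠ 0 (Fermat). So φ⁻¹(45) = 45^11 mod 61.
Repeated squaring mod 61: 45^1 ≡ 45, 45^2 ≡ 45² = 2025 ≡ 12, 45^4 ≡ 12² = 144 ≡ 22, 45^8 ≡ 22² = 484 ≡ 57. Since 11 = 8 + 2 + 1, 45^11 ≡ 57·12·45: 57·12 = 684 ≡ 13, then 13·45 = 585 ≡ 36. So 45^11 ≡ 36 (mod 61).
Hence φ⁻¹(45) = 36.

36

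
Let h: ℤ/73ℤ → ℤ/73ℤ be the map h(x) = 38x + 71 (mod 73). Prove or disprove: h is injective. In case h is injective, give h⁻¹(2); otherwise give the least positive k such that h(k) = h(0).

Suppose h(a) = h(b) in ℤ/73ℤ. Then 38a + 71 ≡ 38b + 71 (mod 73), so 38(a − b) ≡ 0 (mod 73).
Since gcd(38, 73) = 1, 38 is invertible modulo 73, so a − b ≡ 0 (mod 73), i.e. a = b.
Hence h is injective.
We now compute 38⁻¹ mod 73 explicitly. Euclid's algorithm: 73 = 1·38 + 35, 38 = 1·35 + 3, 35 = 11·3 + 2, 3 = 1·2 + 1; back-substituting gives 1 = 25·38 − 13·73, so 38⁻¹ ≡ 25 (mod 73).
Since h is injective, we compute h⁻¹(2): solve 38x + 71 ≡ 2 (mod 73), i.e. 38x ≡ 4 (mod 73).
Multiplying by 38⁻¹ = 25 gives x ≡ 25·4 = 100 = 1·73 + 27 ≡ 27 (mod 73).
Check: h(27) = 38·27 + 71 = 1097 = 15·73 + 2 ≡ 2 (mod 73).

27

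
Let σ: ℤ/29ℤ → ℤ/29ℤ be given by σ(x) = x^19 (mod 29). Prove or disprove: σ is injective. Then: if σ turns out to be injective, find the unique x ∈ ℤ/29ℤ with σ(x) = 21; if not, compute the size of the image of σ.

Since 29 is prime, the nonzero elements of ℤ/29ℤ form a cyclic group of order 28.
As gcd(19, 28) = 1, raising to the 19th power is a bijection on this group: if s^19 ≡ t^19 then (st^{−1})^19 = 1, and the only element of order dividing gcd(19, 28) = 1 is 1, so s = t.
With σ(0) = 0 this makes σ injective on all of ℤ/29ℤ, hence bijective (finite equal-size domain and codomain). In particular σ is injective.
Since σ is injective, we find the preimage of 21. The inverse of x ↦ x^19 on (ℤ/29ℤ)^× is x ↦ x^3, because 19·3 = 57 = 2·28 + 1 ≡ 1 (mod 28) and x^{28} = 1 for x ≠ 0 (Fermat). So σ⁻¹(21) = 21^3 mod 29.
Repeated squaring mod 29: 21^1 ≡ 21, 21^2 ≡ 21² = 441 ≡ 6. Since 3 = 2 + 1, 21^3 ≡ 6·21: 6·21 = 126 ≡ 10. So 21^3 ≡ 10 (mod 29).
Hence σ⁻¹(21) = 10.

10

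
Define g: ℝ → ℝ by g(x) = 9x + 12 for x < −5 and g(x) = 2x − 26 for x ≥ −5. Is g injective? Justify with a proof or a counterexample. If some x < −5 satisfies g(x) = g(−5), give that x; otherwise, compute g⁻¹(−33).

-16/3

Both pieces are strictly increasing (slopes 9 and 2), so each is injective on its own interval.
The left piece maps (−∞, −5) onto (−∞, −33); the right piece maps [−5, ∞) onto [−36, ∞).
These images overlap. In particular g(−5) = −36 (right piece), and solving 9x + 12 = −36 on the left piece gives x = −16/3 < −5.
So g(−16/3) = g(−5) with −16/3 ≠ −5, and g is not injective. This x = −16/3 is the requested value below −5.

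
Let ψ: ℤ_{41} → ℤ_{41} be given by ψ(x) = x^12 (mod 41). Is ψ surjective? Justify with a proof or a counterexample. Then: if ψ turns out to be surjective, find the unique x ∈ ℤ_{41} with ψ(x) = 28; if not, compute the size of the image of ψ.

11

ψ(4): Repeated squaring mod 41: 4^1 ≡ 4, 4^2 ≡ 4² = 16, 4^4 ≡ 16² = 256 ≡ 10, 4^8 ≡ 10² = 100 ≡ 18. Since 12 = 8 + 4, 4^12 ≡ 18·10: 18·10 = 180 ≡ 16. So 4^12 ≡ 16 (mod 41).
ψ(5): Repeated squaring mod 41: 5^1 ≡ 5, 5^2 ≡ 5² = 25, 5^4 ≡ 25² = 625 ≡ 10, 5^8 ≡ 10² = 100 ≡ 18. Since 12 = 8 + 4, 5^12 ≡ 18·10: 18·10 = 180 ≡ 16. So 5^12 ≡ 16 (mod 41).
So ψ(4) = ψ(5) = 16 while 4 ≠ 5, thus ψ is not injective.
A non-injective map from the 41-element set ℤ_{41} to itself takes at most 40 distinct values, so it cannot be surjective. Therefore ψ is not surjective.
Since ψ is not surjective, we determine |image(ψ)|. Computing x^12 mod 41 for each x (by repeated squaring, reducing mod 41 at every step), the values ψ(0), ψ(1), …, ψ(40) are: 0, 1, 37, 40, 16, 16, 4, 31, 18, 1, 18, 23, 25, 4, 40, 25, 10, 23, 37, 31, 10, 10, 31, 37, 23, 10, 25, 40, 4, 25, 23, 18, 1, 18, 31, 4, 16, 16, 40, 37, 1.
The distinct values are {0, 1, 4, 10, 16, 18, 23, 25, 31, 37, 40}; there are 11 of them.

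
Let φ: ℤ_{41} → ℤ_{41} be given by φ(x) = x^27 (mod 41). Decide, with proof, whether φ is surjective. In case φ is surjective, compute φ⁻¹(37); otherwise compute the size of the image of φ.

18

Since 41 is prime, the nonzero elements of ℤ_{41} form a cyclic group of order 40.
As gcd(27, 40) = 1, raising to the 27th power is a bijection on this group: if x_1^27 ≡ x_2^27 then (x_1x_2^{−1})^27 = 1, and the only element of order dividing gcd(27, 40) = 1 is 1, so x_1 = x_2.
With φ(0) = 0 this makes φ injective on all of ℤ_{41}, hence bijective (finite equal-size domain and codomain). In particular φ is surjective.
Since φ is surjective, we find the preimage of 37. The inverse of x ↦ x^27 on (ℤ_{41})^× is x ↦ x^3, because 27·3 = 81 = 2·40 + 1 ≡ 1 (mod 40) and x^{40} = 1 for x ≠ 0 (Fermat). So φ⁻¹(37) = 37^3 mod 41.
Repeated squaring mod 41: 37^1 ≡ 37, 37^2 ≡ 37² = 1369 ≡ 16. Since 3 = 2 + 1, 37^3 ≡ 16·37: 16·37 = 592 ≡ 18. So 37^3 ≡ 18 (mod 41).
Hence φ⁻¹(37) = 18.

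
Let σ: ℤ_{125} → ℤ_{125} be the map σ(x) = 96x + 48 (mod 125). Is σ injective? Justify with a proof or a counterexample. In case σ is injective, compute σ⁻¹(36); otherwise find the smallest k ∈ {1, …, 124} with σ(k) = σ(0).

If σ(s) = σ(t), then 96s ≡ 96t (mod 125). Because gcd(96, 125) = 1, we may cancel 96 to get s ≡ t (mod 125).
Therefore σ is injective.
We now compute 96⁻¹ mod 125 explicitly. Euclid's algorithm: 125 = 1·96 + 29, 96 = 3·29 + 9, 29 = 3·9 + 2, 9 = 4·2 + 1; back-substituting gives 1 = 56·96 − 43·125, so 96⁻¹ ≡ 56 (mod 125).
Since σ is injective, we compute σ⁻¹(36): solve 96x + 48 ≡ 36 (mod 125), i.e. 96x ≡ 113 (mod 125).
Multiplying by 96⁻¹ = 56 gives x ≡ 56·113 = 6328 = 50·125 + 78 ≡ 78 (mod 125).
Check: σ(78) = 96·78 + 48 = 7536 = 60·125 + 36 ≡ 36 (mod 125).

78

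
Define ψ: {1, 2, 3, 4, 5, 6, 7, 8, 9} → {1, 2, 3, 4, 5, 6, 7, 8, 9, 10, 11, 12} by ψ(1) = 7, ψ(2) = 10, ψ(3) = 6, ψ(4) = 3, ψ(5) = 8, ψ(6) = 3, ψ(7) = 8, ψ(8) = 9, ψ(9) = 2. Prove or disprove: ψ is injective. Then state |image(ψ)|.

ψ(4) = 3 = ψ(6) with 4 ≠ 6, so ψ is not injective.
The image of ψ is {2, 3, 6, 7, 8, 9, 10}, which has 7 elements.

7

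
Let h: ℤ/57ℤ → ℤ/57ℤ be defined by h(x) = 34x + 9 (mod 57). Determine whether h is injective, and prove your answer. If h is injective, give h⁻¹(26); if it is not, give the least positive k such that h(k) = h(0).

29

Recall: h is injective when h(x_1) = h(x_2) forces x_1 = x_2.
Suppose h(x_1) = h(x_2) in ℤ/57ℤ. Then 34x_1 + 9 ≡ 34x_2 + 9 (mod 57), so 34(x_1 − x_2) ≡ 0 (mod 57).
Since gcd(34, 57) = 1, 34 is invertible modulo 57, thus x_1 − x_2 ≡ 0 (mod 57), i.e. x_1 = x_2.
Thus h is injective.
We now compute 34⁻¹ mod 57 explicitly. Euclid's algorithm: 57 = 1·34 + 23, 34 = 1·23 + 11, 23 = 2·11 + 1; back-substituting gives 1 = 52·34 − 31·57, so 34⁻¹ ≡ 52 (mod 57).
Since h is injective, we find h⁻¹(26): we need 34x ≡ 26 − 9 ≡ 17 (mod 57). Using 34⁻¹ = 52: x ≡ 52·17 = 884 = 15·57 + 29, so x = 29.
Check: h(29) = 34·29 + 9 = 995 = 17·57 + 26 ≡ 26 (mod 57).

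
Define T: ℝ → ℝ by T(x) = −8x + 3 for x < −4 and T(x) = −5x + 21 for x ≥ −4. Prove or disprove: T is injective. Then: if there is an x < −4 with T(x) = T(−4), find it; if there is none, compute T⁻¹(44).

-19/4

Both pieces are strictly decreasing (slopes −8 and −5), so each is injective on its own interval.
The left piece maps (−∞, −4) onto (35, ∞); the right piece maps [−4, ∞) onto (−∞, 41].
These images overlap. In particular T(−4) = 41 (right piece), and solving −8x + 3 = 41 on the left piece gives x = −19/4 < −4.
So T(−19/4) = T(−4) with −19/4 ≠ −4, and T is not injective. This x = −19/4 is the requested value below −4.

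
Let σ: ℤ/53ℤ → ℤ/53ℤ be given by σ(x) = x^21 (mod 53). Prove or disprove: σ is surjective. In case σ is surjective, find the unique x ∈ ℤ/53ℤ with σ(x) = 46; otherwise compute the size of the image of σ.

Since 53 is prime, the nonzero elements of ℤ/53ℤ form a cyclic group of order 52.
As gcd(21, 52) = 1, raising to the 21st power is a bijection on this group: if u^21 ≡ v^21 then (uv^{−1})^21 = 1, and the only element of order dividing gcd(21, 52) = 1 is 1, so u = v.
With σ(0) = 0 this makes σ injective on all of ℤ/53ℤ, hence bijective (finite equal-size domain and codomain). In particular σ is surjective.
Since σ is surjective, we find the preimage of 46. The inverse of x ↦ x^21 on (ℤ/53ℤ)^× is x ↦ x^5, because 21·5 = 105 = 2·52 + 1 ≡ 1 (mod 52) and x^{52} = 1 for x ≠ 0 (Fermat). So σ⁻¹(46) = 46^5 mod 53.
Repeated squaring mod 53: 46^1 ≡ 46, 46^2 ≡ 46² = 2116 ≡ 49, 46^4 ≡ 49² = 2401 ≡ 16. Since 5 = 4 + 1, 46^5 ≡ 16·46: 16·46 = 736 ≡ 47. So 46^5 ≡ 47 (mod 53).
Hence σ⁻¹(46) = 47.

47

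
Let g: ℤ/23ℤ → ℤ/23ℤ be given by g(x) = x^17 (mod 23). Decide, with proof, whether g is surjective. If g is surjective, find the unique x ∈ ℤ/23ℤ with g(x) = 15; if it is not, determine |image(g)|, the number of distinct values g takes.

5

Since 23 is prime, the nonzero elements of ℤ/23ℤ form a cyclic group of order 22.
As gcd(17, 22) = 1, raising to the 17th power is a bijection on this group: if s^17 ≡ t^17 then (st^{−1})^17 = 1, and the only element of order dividing gcd(17, 22) = 1 is 1, so s = t.
With g(0) = 0 this makes g injective on all of ℤ/23ℤ, hence bijective (finite equal-size domain and codomain). In particular g is surjective.
Since g is surjective, we find the preimage of 15. The inverse of x ↦ x^17 on (ℤ/23ℤ)^× is x ↦ x^13, because 17·13 = 221 = 10·22 + 1 ≡ 1 (mod 22) and x^{22} = 1 for x ≠ 0 (Fermat). So g⁻¹(15) = 15^13 mod 23.
Repeated squaring mod 23: 15^1 ≡ 15, 15^2 ≡ 15² = 225 ≡ 18, 15^4 ≡ 18² = 324 ≡ 2, 15^8 ≡ 2² = 4. Since 13 = 8 + 4 + 1, 15^13 ≡ 4·2·15: 4·2 = 8, then 8·15 = 120 ≡ 5. So 15^13 ≡ 5 (mod 23).
Hence g⁻¹(15) = 5.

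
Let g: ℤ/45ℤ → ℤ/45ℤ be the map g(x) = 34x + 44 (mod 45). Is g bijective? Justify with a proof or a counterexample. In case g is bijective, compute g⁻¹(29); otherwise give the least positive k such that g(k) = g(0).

Suppose g(a) = g(b) in ℤ/45ℤ. Then 34a + 44 ≡ 34b + 44 (mod 45), hence 34(a − b) ≡ 0 (mod 45).
Since gcd(34, 45) = 1, 34 is invertible modulo 45, so a − b ≡ 0 (mod 45), i.e. a = b.
We now compute 34⁻¹ mod 45 explicitly. Euclid's algorithm: 45 = 1·34 + 11, 34 = 3·11 + 1; back-substituting gives 1 = 4·34 − 3·45, so 34⁻¹ ≡ 4 (mod 45).
For any y ∈ ℤ/45ℤ, x = 4(y − 44) mod 45 satisfies g(x) = 34·4(y − 44) + 44 ≡ y (since 34·4 ≡ 1 mod 45). So every y has a preimage.
So g is bijective.
Since g is bijective, we find g⁻¹(29): we need 34x ≡ 29 − 44 ≡ 30 (mod 45). Using 34⁻¹ = 4: x ≡ 4·30 = 120 = 2·45 + 30, so x = 30.
Check: g(30) = 34·30 + 44 = 1064 = 23·45 + 29 ≡ 29 (mod 45).

30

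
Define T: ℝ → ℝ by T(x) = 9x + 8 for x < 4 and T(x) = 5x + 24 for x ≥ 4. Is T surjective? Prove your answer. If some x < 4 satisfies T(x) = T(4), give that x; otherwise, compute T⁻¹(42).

Both pieces are strictly increasing (slopes 9 and 5), so each is injective on its own interval.
The left piece maps (−∞, 4) onto (−∞, 44); the right piece maps [4, ∞) onto [44, ∞).
These images together cover ℝ, so T is surjective.
Because the two images are disjoint, no x < 4 has T(x) = T(4), so we compute T⁻¹(42): 42 lies in (−∞, 44), so solve 9x + 8 = 42: x = (42 − 8)/9 = 34/9.

34/9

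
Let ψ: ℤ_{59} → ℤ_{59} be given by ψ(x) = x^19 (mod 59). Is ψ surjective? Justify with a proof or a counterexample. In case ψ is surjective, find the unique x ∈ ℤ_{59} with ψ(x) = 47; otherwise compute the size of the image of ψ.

Since 59 is prime, the nonzero elements of ℤ_{59} form a cyclic group of order 58.
As gcd(19, 58) = 1, raising to the 19th power is a bijection on this group: if a^19 ≡ b^19 then (ab^{−1})^19 = 1, and the only element of order dividing gcd(19, 58) = 1 is 1, so a = b.
With ψ(0) = 0 this makes ψ injective on all of ℤ_{59}, hence bijective (finite equal-size domain and codomain). In particular ψ is surjective.
Since ψ is surjective, we find the preimage of 47. The inverse of x ↦ x^19 on (ℤ_{59})^× is x ↦ x^55, because 19·55 = 1045 = 18·58 + 1 ≡ 1 (mod 58) and x^{58} = 1 for x ≠ 0 (Fermat). So ψ⁻¹(47) = 47^55 mod 59.
Repeated squaring mod 59: 47^1 ≡ 47, 47^2 ≡ 47² = 2209 ≡ 26, 47^4 ≡ 26² = 676 ≡ 27, 47^8 ≡ 27² = 729 ≡ 21, 47^16 ≡ 21² = 441 ≡ 28, 47^32 ≡ 28² = 784 ≡ 17. Since 55 = 32 + 16 + 4 + 2 + 1, 47^55 ≡ 17·28·27·26·47: 17·28 = 476 ≡ 4, then 4·27 = 108 ≡ 49, then 49·26 = 1274 ≡ 35, then 35·47 = 1645 ≡ 52. So 47^55 ≡ 52 (mod 59).
Hence ψ⁻¹(47) = 52.

52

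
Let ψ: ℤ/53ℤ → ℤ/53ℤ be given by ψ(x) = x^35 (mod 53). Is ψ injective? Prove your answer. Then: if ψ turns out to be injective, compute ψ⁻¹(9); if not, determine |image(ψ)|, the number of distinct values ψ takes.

40

Since 53 is prime, the nonzero elements of ℤ/53ℤ form a cyclic group of order 52.
As gcd(35, 52) = 1, raising to the 35th power is a bijection on this group: if x_1^35 ≡ x_2^35 then (x_1x_2^{−1})^35 = 1, and the only element of order dividing gcd(35, 52) = 1 is 1, so x_1 = x_2.
With ψ(0) = 0 this makes ψ injective on all of ℤ/53ℤ, hence bijective (finite equal-size domain and codomain). In particular ψ is injective.
Since ψ is injective, we find the preimage of 9. The inverse of x ↦ x^35 on (ℤ/53ℤ)^× is x ↦ x^3, because 35·3 = 105 = 2·52 + 1 ≡ 1 (mod 52) and x^{52} = 1 for x ≠ 0 (Fermat). So ψ⁻¹(9) = 9^3 mod 53.
Repeated squaring mod 53: 9^1 ≡ 9, 9^2 ≡ 9² = 81 ≡ 28. Since 3 = 2 + 1, 9^3 ≡ 28·9: 28·9 = 252 ≡ 40. So 9^3 ≡ 40 (mod 53).
Hence ψ⁻¹(9) = 40.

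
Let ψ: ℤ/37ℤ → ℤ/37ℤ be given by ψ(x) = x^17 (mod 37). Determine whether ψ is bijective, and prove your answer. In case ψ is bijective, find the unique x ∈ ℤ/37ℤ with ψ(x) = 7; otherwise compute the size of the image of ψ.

16

Since 37 is prime, the nonzero elements of ℤ/37ℤ form a cyclic group of order 36.
As gcd(17, 36) = 1, raising to the 17th power is a bijection on this group: if u^17 ≡ v^17 then (uv^{−1})^17 = 1, and the only element of order dividing gcd(17, 36) = 1 is 1, so u = v.
With ψ(0) = 0 this makes ψ injective on all of ℤ/37ℤ, hence bijective (finite equal-size domain and codomain). In particular ψ is bijective.
Since ψ is bijective, we find the preimage of 7. The inverse of x ↦ x^17 on (ℤ/37ℤ)^× is x ↦ x^17, because 17·17 = 289 = 8·36 + 1 ≡ 1 (mod 36) and x^{36} = 1 for x ≠ 0 (Fermat). So ψ⁻¹(7) = 7^17 mod 37.
Repeated squaring mod 37: 7^1 ≡ 7, 7^2 ≡ 7² = 49 ≡ 12, 7^4 ≡ 12² = 144 ≡ 33, 7^8 ≡ 33² = 1089 ≡ 16, 7^16 ≡ 16² = 256 ≡ 34. Since 17 = 16 + 1, 7^17 ≡ 34·7: 34·7 = 238 ≡ 16. So 7^17 ≡ 16 (mod 37).
Hence ψ⁻¹(7) = 16.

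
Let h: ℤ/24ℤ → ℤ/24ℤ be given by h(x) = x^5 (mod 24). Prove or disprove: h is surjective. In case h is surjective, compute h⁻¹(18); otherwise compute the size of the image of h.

h(0) = 0^5 = 0.
h(6): Repeated squaring mod 24: 6^1 ≡ 6, 6^2 ≡ 6² = 36 ≡ 12, 6^4 ≡ 12² = 144 ≡ 0. Since 5 = 4 + 1, 6^5 ≡ 0·6: 0·6 = 0. So 6^5 ≡ 0 (mod 24).
So h(0) = h(6) = 0 while 0 ≠ 6, so h is not injective.
A non-injective map from the 24-element set ℤ/24ℤ to itself takes at most 23 distinct values, so it cannot be surjective. Thus h is not surjective.
Since h is not surjective, we determine |image(h)|. Computing x^5 mod 24 for each x (by repeated squaring, reducing mod 24 at every step), the values h(0), h(1), …, h(23) are: 0, 1, 8, 3, 16, 5, 0, 7, 8, 9, 16, 11, 0, 13, 8, 15, 16, 17, 0, 19, 8, 21, 16, 23.
The distinct values are {0, 1, 3, 5, 7, 8, 9, 11, 13, 15, 16, 17, 19, 21, 23}; there are 15 of them.

15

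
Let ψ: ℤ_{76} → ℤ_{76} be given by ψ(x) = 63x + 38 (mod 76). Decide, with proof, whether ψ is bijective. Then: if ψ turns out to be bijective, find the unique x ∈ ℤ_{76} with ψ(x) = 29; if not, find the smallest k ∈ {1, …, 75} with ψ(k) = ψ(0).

65

If ψ(u) = ψ(v), then 63u ≡ 63v (mod 76). Because gcd(63, 76) = 1, we may cancel 63 to get u ≡ v (mod 76).
We now compute 63⁻¹ mod 76 explicitly. Euclid's algorithm: 76 = 1·63 + 13, 63 = 4·13 + 11, 13 = 1·11 + 2, 11 = 5·2 + 1; back-substituting gives 1 = 35·63 − 29·76, so 63⁻¹ ≡ 35 (mod 76).
Then y ↦ 35(y − 38) is a two-sided inverse to ψ, so every y ∈ ℤ_{76} has a preimage.
Therefore ψ is bijective.
Since ψ is bijective, we find ψ⁻¹(29): we need 63x ≡ 29 − 38 ≡ 67 (mod 76). Using 63⁻¹ = 35: x ≡ 35·67 = 2345 = 30·76 + 65, so x = 65.
Check: ψ(65) = 63·65 + 38 = 4133 = 54·76 + 29 ≡ 29 (mod 76).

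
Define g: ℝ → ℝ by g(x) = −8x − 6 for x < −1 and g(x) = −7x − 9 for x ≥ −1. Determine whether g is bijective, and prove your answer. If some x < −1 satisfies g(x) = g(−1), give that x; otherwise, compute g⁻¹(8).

-7/4

Both pieces are strictly decreasing (slopes −8 and −7), so each is injective on its own interval.
The left piece maps (−∞, −1) onto (2, ∞); the right piece maps [−1, ∞) onto (−∞, −2].
The images leave a gap (2 has no preimage), so g is not surjective, hence not bijective.
Because the two images are disjoint, no x < −1 has g(x) = g(−1), so we compute g⁻¹(8): 8 lies in (2, ∞), so solve −8x − 6 = 8: x = (8 + 6)/(−8) = −7/4.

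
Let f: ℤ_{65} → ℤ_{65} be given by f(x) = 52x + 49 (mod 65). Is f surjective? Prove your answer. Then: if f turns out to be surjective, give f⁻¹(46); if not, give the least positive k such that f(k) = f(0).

Recall: surjectivity means every element of the codomain has a preimage under f.
Since gcd(52, 65) = 13, we have 52x ≡ 0 (mod 13) for all x, so f(x) ≡ 10 (mod 13).
But 0 ≢ 10 (mod 13), so 0 ∈ ℤ_{65} has no preimage. Therefore f is not surjective.
Since f is not surjective, we find the least positive k with f(k) = f(0): this means 52k ≡ 0 (mod 65), i.e. 65 ∣ 52k. Since gcd(52, 65) = 13, dividing through by 13 this holds exactly when 5 ∣ 4k, and as gcd(4, 5) = 1, exactly when 5 ∣ k.
The smallest positive such k is 5.

5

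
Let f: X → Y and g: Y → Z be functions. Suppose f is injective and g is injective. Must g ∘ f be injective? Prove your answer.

Suppose (g ∘ f)(u) = (g ∘ f)(v), i.e. g(f(u)) = g(f(v)).
Since g is injective, f(u) = f(v). Since f is injective, u = v. Thus g ∘ f is injective.

injective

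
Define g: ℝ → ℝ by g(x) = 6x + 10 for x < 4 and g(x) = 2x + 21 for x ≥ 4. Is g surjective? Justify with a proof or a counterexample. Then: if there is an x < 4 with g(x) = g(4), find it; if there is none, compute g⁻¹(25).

Both pieces are strictly increasing (slopes 6 and 2), so each is injective on its own interval.
The left piece maps (−∞, 4) onto (−∞, 34); the right piece maps [4, ∞) onto [29, ∞).
The union (−∞, 34) ∪ [29, ∞) covers ℝ, so g is surjective.
For the follow-up: the images overlap, so an x < 4 with g(x) = g(4) exists. g(4) = 29; solving 6x + 10 = 29 for x < 4 gives x = (29 − 10)/6 = 19/6.

19/6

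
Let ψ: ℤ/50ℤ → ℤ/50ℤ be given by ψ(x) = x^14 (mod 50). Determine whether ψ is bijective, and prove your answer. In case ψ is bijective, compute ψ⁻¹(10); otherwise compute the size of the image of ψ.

22

ψ(0) = 0^14 = 0.
ψ(10): Repeated squaring mod 50: 10^1 ≡ 10, 10^2 ≡ 10² = 100 ≡ 0, 10^4 ≡ 0² = 0, 10^8 ≡ 0² = 0. Since 14 = 8 + 4 + 2, 10^14 ≡ 0·0·0: 0·0 = 0, then 0·0 = 0. So 10^14 ≡ 0 (mod 50).
So ψ(0) = ψ(10) = 0 while 0 ≠ 10, hence ψ is not injective, hence not bijective.
Since ψ is not bijective, we determine |image(ψ)|. Computing x^14 mod 50 for each x (by repeated squaring, reducing mod 50 at every step), the values ψ(0), ψ(1), …, ψ(49) are: 0, 1, 34, 19, 6, 25, 46, 49, 4, 11, 0, 41, 14, 39, 16, 25, 36, 29, 24, 21, 0, 31, 44, 9, 26, 25, 26, 9, 44, 31, 0, 21, 24, 29, 36, 25, 16, 39, 14, 41, 0, 11, 4, 49, 46, 25, 6, 19, 34, 1.
The distinct values are {0, 1, 4, 6, 9, 11, 14, 16, 19, 21, 24, 25, 26, 29, 31, 34, 36, 39, 41, 44, 46, 49}; there are 22 of them.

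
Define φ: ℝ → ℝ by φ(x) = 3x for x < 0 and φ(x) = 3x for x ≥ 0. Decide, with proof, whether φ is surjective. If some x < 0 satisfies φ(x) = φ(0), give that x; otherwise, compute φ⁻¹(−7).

-7/3

Both pieces are strictly increasing (slopes 3 and 3), so each is injective on its own interval.
The left piece maps (−∞, 0) onto (−∞, 0); the right piece maps [0, ∞) onto [0, ∞).
These images together cover ℝ, so φ is surjective.
Because the two images are disjoint, no x < 0 has φ(x) = φ(0), so we compute φ⁻¹(−7): −7 lies in (−∞, 0), so solve 3x = −7: x = (−7 − 0)/3 = −7/3.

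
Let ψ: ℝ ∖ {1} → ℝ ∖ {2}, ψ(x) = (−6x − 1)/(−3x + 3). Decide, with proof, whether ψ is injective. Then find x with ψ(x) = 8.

25/18

Suppose ψ(a) = ψ(b). Cross-multiplying: (−6a − 1)(−3b + 3) = (−6b − 1)(−3a + 3).
Expanding both sides and cancelling the symmetric terms leaves −21·(a − b) = 0. Since −21 ≠ 0, a = b. Hence ψ is injective.
Solving ψ(x) = 8: cross-multiplying gives −6x − 1 = 8(−3x + 3), which rearranges to 18x = 25, so x = 25/18.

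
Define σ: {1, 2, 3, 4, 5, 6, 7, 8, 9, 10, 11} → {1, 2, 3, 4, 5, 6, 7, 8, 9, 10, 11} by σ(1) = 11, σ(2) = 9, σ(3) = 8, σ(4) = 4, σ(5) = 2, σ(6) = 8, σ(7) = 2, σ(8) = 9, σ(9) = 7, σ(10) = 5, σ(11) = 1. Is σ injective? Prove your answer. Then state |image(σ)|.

8

σ(3) = 8 = σ(6) with 3 ≠ 6, so σ is not injective.
The image of σ is {1, 2, 4, 5, 7, 8, 9, 11}, which has 8 elements.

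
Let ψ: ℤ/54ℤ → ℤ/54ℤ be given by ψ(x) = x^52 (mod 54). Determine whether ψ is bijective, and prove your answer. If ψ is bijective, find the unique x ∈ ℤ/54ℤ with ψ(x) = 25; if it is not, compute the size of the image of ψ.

ψ(0) = 0^52 = 0.
ψ(6): Repeated squaring mod 54: 6^1 ≡ 6, 6^2 ≡ 6² = 36, 6^4 ≡ 36² = 1296 ≡ 0, 6^8 ≡ 0² = 0, 6^16 ≡ 0² = 0, 6^32 ≡ 0² = 0. Since 52 = 32 + 16 + 4, 6^52 ≡ 0·0·0: 0·0 = 0, then 0·0 = 0. So 6^52 ≡ 0 (mod 54).
So ψ(0) = ψ(6) = 0 while 0 ≠ 6, hence ψ is not injective, hence not bijective.
Since ψ is not bijective, we determine |image(ψ)|. Computing x^52 mod 54 for each x (by repeated squaring, reducing mod 54 at every step), the values ψ(0), ψ(1), …, ψ(53) are: 0, 1, 34, 27, 22, 13, 0, 43, 46, 27, 10, 25, 0, 31, 4, 27, 52, 37, 0, 19, 16, 27, 40, 49, 0, 7, 28, 27, 28, 7, 0, 49, 40, 27, 16, 19, 0, 37, 52, 27, 4, 31, 0, 25, 10, 27, 46, 43, 0, 13, 22, 27, 34, 1.
The distinct values are {0, 1, 4, 7, 10, 13, 16, 19, 22, 25, 27, 28, 31, 34, 37, 40, 43, 46, 49, 52}; there are 20 of them.

20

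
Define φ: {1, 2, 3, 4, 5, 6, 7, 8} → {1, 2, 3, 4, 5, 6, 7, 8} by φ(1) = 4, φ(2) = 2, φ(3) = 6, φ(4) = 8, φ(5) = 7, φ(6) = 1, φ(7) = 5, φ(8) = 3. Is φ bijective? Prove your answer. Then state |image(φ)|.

8

The values 4, 2, 6, 8, 7, 1, 5, 3 are a permutation of {1, 2, 3, 4, 5, 6, 7, 8}: each element appears exactly once.
So φ is injective and surjective, hence bijective.
The image of φ is {1, 2, 3, 4, 5, 6, 7, 8}, which has 8 elements.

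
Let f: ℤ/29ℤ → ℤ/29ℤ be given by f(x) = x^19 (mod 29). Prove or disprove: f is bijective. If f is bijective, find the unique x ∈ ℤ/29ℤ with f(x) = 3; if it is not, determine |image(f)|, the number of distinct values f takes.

27

Since 29 is prime, the nonzero elements of ℤ/29ℤ form a cyclic group of order 28.
As gcd(19, 28) = 1, raising to the 19th power is a bijection on this group: if x_1^19 ≡ x_2^19 then (x_1x_2^{−1})^19 = 1, and the only element of order dividing gcd(19, 28) = 1 is 1, so x_1 = x_2.
With f(0) = 0 this makes f injective on all of ℤ/29ℤ, hence bijective (finite equal-size domain and codomain). In particular f is bijective.
Since f is bijective, we find the preimage of 3. The inverse of x ↦ x^19 on (ℤ/29ℤ)^× is x ↦ x^3, because 19·3 = 57 = 2·28 + 1 ≡ 1 (mod 28) and x^{28} = 1 for x ≠ 0 (Fermat). So f⁻¹(3) = 3^3 mod 29.
Repeated squaring mod 29: 3^1 ≡ 3, 3^2 ≡ 3² = 9. Since 3 = 2 + 1, 3^3 ≡ 9·3: 9·3 = 27. So 3^3 ≡ 27 (mod 29).
Hence f⁻¹(3) = 27.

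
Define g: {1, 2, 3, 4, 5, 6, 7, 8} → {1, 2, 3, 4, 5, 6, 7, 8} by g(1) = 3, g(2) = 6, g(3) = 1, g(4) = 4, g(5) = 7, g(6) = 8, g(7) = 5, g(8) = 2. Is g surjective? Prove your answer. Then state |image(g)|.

8

Every element of the codomain has a preimage: 1 = g(3), 2 = g(8), 3 = g(1), 4 = g(4), 5 = g(7), 6 = g(2), 7 = g(5), 8 = g(6).
So g is surjective.
The image of g is {1, 2, 3, 4, 5, 6, 7, 8}, which has 8 elements.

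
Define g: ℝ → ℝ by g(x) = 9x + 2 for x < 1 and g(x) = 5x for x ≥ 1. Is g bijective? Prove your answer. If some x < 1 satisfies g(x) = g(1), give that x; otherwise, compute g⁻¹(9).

Both pieces are strictly increasing (slopes 9 and 5), so each is injective on its own interval.
The left piece maps (−∞, 1) onto (−∞, 11); the right piece maps [1, ∞) onto [5, ∞).
These images overlap. In particular g(1) = 5 (right piece), and solving 9x + 2 = 5 on the left piece gives x = 1/3 < 1.
So g(1/3) = g(1) with 1/3 ≠ 1, and g is not injective, hence not bijective. This x = 1/3 is the requested value below 1.

1/3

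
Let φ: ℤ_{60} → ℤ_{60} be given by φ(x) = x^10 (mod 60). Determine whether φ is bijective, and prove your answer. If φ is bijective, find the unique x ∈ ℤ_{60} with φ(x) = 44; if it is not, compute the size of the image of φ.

12

φ(2): Repeated squaring mod 60: 2^1 ≡ 2, 2^2 ≡ 2² = 4, 2^4 ≡ 4² = 16, 2^8 ≡ 16² = 256 ≡ 16. Since 10 = 8 + 2, 2^10 ≡ 16·4: 16·4 = 64 ≡ 4. So 2^10 ≡ 4 (mod 60).
φ(8): Repeated squaring mod 60: 8^1 ≡ 8, 8^2 ≡ 8² = 64 ≡ 4, 8^4 ≡ 4² = 16, 8^8 ≡ 16² = 256 ≡ 16. Since 10 = 8 + 2, 8^10 ≡ 16·4: 16·4 = 64 ≡ 4. So 8^10 ≡ 4 (mod 60).
So φ(2) = φ(8) = 4 while 2 ≠ 8, therefore φ is not injective, hence not bijective.
Since φ is not bijective, we determine |image(φ)|. Computing x^10 mod 60 for each x (by repeated squaring, reducing mod 60 at every step), the values φ(0), φ(1), …, φ(59) are: 0, 1, 4, 9, 16, 25, 36, 49, 4, 21, 40, 1, 24, 49, 16, 45, 16, 49, 24, 1, 40, 21, 4, 49, 36, 25, 16, 9, 4, 1, 0, 1, 4, 9, 16, 25, 36, 49, 4, 21, 40, 1, 24, 49, 16, 45, 16, 49, 24, 1, 40, 21, 4, 49, 36, 25, 16, 9, 4, 1.
The distinct values are {0, 1, 4, 9, 16, 21, 24, 25, 36, 40, 45, 49}; there are 12 of them.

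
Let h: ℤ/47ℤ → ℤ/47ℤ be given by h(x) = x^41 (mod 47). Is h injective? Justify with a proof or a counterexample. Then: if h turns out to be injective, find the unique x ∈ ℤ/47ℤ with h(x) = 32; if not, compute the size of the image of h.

24

Since 47 is prime, the nonzero elements of ℤ/47ℤ form a cyclic group of order 46.
As gcd(41, 46) = 1, raising to the 41st power is a bijection on this group: if s^41 ≡ t^41 then (st^{−1})^41 = 1, and the only element of order dividing gcd(41, 46) = 1 is 1, so s = t.
With h(0) = 0 this makes h injective on all of ℤ/47ℤ, hence bijective (finite equal-size domain and codomain). In particular h is injective.
Since h is injective, we find the preimage of 32. The inverse of x ↦ x^41 on (ℤ/47ℤ)^× is x ↦ x^9, because 41·9 = 369 = 8·46 + 1 ≡ 1 (mod 46) and x^{46} = 1 for x ≠ 0 (Fermat). So h⁻¹(32) = 32^9 mod 47.
Repeated squaring mod 47: 32^1 ≡ 32, 32^2 ≡ 32² = 1024 ≡ 37, 32^4 ≡ 37² = 1369 ≡ 6, 32^8 ≡ 6² = 36. Since 9 = 8 + 1, 32^9 ≡ 36·32: 36·32 = 1152 ≡ 24. So 32^9 ≡ 24 (mod 47).
Hence h⁻¹(32) = 24.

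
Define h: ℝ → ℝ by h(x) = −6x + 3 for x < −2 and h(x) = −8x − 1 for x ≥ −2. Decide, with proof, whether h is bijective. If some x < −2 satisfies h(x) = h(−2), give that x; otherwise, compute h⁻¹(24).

Both pieces are strictly decreasing (slopes −6 and −8), so each is injective on its own interval.
The left piece maps (−∞, −2) onto (15, ∞); the right piece maps [−2, ∞) onto (−∞, 15].
Since 15 = 15, the images partition ℝ: h is injective and surjective, hence bijective.
Because the two images are disjoint, no x < −2 has h(x) = h(−2), so we compute h⁻¹(24): 24 lies in (15, ∞), so solve −6x + 3 = 24: x = (24 − 3)/(−6) = −7/2.

-7/2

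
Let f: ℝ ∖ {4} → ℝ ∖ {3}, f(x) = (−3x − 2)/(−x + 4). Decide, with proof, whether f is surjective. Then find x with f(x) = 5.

11

For any y ≠ 3, solving y(−x + 4) = −3x − 2 for x gives a well-defined x ≠ 4. So f is surjective.
Solving f(x) = 5: cross-multiplying gives −3x − 2 = 5(−x + 4), which rearranges to 2x = 22, so x = 11.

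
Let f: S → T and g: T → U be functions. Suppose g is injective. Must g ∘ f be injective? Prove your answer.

not injective

No. Take S = {0, 1}, T = U = {0, 1, 2, 3, 4}, f(0) = f(1) = 0, and g = identity (injective).
Then (g ∘ f)(0) = (g ∘ f)(1) = 0 with 0 ≠ 1, so g ∘ f is not injective.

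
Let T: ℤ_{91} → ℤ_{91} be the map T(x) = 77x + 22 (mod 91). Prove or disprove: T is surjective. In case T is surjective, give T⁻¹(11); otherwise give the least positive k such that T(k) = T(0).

Since gcd(77, 91) = 7, we have 77x ≡ 0 (mod 7) for all x, so T(x) ≡ 1 (mod 7).
But 0 ≢ 1 (mod 7), so 0 ∈ ℤ_{91} has no preimage. So T is not surjective.
Since T is not surjective, we find the least positive k with T(k) = T(0): this means 77k ≡ 0 (mod 91), i.e. 91 ∣ 77k. Since gcd(77, 91) = 7, dividing through by 7 this holds exactly when 13 ∣ 11k, and as gcd(11, 13) = 1, exactly when 13 ∣ k.
The smallest positive such k is 13.

13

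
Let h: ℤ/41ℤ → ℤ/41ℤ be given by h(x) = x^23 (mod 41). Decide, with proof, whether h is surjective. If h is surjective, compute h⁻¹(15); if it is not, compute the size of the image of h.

Since 41 is prime, the nonzero elements of ℤ/41ℤ form a cyclic group of order 40.
As gcd(23, 40) = 1, raising to the 23rd power is a bijection on this group: if a^23 ≡ b^23 then (ab^{−1})^23 = 1, and the only element of order dividing gcd(23, 40) = 1 is 1, so a = b.
With h(0) = 0 this makes h injective on all of ℤ/41ℤ, hence bijective (finite equal-size domain and codomain). In particular h is surjective.
Since h is surjective, we find the preimage of 15. The inverse of x ↦ x^23 on (ℤ/41ℤ)^× is x ↦ x^7, because 23·7 = 161 = 4·40 + 1 ≡ 1 (mod 40) and x^{40} = 1 for x ≠ 0 (Fermat). So h⁻¹(15) = 15^7 mod 41.
Repeated squaring mod 41: 15^1 ≡ 15, 15^2 ≡ 15² = 225 ≡ 20, 15^4 ≡ 20² = 400 ≡ 31. Since 7 = 4 + 2 + 1, 15^7 ≡ 31·20·15: 31·20 = 620 ≡ 5, then 5·15 = 75 ≡ 34. So 15^7 ≡ 34 (mod 41).
Hence h⁻¹(15) = 34.

34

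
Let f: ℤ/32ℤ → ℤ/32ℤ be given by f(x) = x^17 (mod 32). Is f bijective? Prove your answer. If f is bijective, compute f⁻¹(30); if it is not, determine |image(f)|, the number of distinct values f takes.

f(0) = 0^17 = 0.
f(2): Repeated squaring mod 32: 2^1 ≡ 2, 2^2 ≡ 2² = 4, 2^4 ≡ 4² = 16, 2^8 ≡ 16² = 256 ≡ 0, 2^16 ≡ 0² = 0. Since 17 = 16 + 1, 2^17 ≡ 0·2: 0·2 = 0. So 2^17 ≡ 0 (mod 32).
So f(0) = f(2) = 0 while 0 ≠ 2, hence f is not injective, hence not bijective.
Since f is not bijective, we determine |image(f)|. Computing x^17 mod 32 for each x (by repeated squaring, reducing mod 32 at every step), the values f(0), f(1), …, f(31) are: 0, 1, 0, 3, 0, 5, 0, 7, 0, 9, 0, 11, 0, 13, 0, 15, 0, 17, 0, 19, 0, 21, 0, 23, 0, 25, 0, 27, 0, 29, 0, 31.
The distinct values are {0, 1, 3, 5, 7, 9, 11, 13, 15, 17, 19, 21, 23, 25, 27, 29, 31}; there are 17 of them.

17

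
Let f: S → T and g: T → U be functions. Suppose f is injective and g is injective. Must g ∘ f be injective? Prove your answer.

Suppose (g ∘ f)(x_1) = (g ∘ f)(x_2), i.e. g(f(x_1)) = g(f(x_2)).
Since g is injective, f(x_1) = f(x_2). Since f is injective, x_1 = x_2. Therefore g ∘ f is injective.

injective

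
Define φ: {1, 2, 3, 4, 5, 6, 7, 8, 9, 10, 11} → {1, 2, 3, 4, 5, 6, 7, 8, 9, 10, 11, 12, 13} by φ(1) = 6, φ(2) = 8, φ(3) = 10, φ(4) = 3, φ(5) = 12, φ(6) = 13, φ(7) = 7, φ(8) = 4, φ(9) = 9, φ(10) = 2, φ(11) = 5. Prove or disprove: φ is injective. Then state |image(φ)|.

11

The values φ(1), …, φ(11) are 6, 8, 10, 3, 12, 13, 7, 4, 9, 2, 5 — all distinct.
So φ(s) = φ(t) only when s = t, and φ is injective.
The image of φ is {2, 3, 4, 5, 6, 7, 8, 9, 10, 12, 13}, which has 11 elements.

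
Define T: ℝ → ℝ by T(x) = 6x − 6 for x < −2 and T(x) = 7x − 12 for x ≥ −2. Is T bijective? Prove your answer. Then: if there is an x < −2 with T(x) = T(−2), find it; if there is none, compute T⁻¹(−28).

-10/3

Both pieces are strictly increasing (slopes 6 and 7), so each is injective on its own interval.
The left piece maps (−∞, −2) onto (−∞, −18); the right piece maps [−2, ∞) onto [−26, ∞).
These images overlap. In particular T(−2) = −26 (right piece), and solving 6x − 6 = −26 on the left piece gives x = −10/3 < −2.
So T(−10/3) = T(−2) with −10/3 ≠ −2, and T is not injective, hence not bijective. This x = −10/3 is the requested value below −2.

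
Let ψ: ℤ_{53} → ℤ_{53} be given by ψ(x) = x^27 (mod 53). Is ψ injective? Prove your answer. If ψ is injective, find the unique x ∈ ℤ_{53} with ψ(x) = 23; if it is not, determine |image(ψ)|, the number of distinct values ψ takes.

30

Since 53 is prime, the nonzero elements of ℤ_{53} form a cyclic group of order 52.
As gcd(27, 52) = 1, raising to the 27th power is a bijection on this group: if a^27 ≡ b^27 then (ab^{−1})^27 = 1, and the only element of order dividing gcd(27, 52) = 1 is 1, so a = b.
With ψ(0) = 0 this makes ψ injective on all of ℤ_{53}, hence bijective (finite equal-size domain and codomain). In particular ψ is injective.
Since ψ is injective, we find the preimage of 23. The inverse of x ↦ x^27 on (ℤ_{53})^× is x ↦ x^27, because 27·27 = 729 = 14·52 + 1 ≡ 1 (mod 52) and x^{52} = 1 for x ≠ 0 (Fermat). So ψ⁻¹(23) = 23^27 mod 53.
Repeated squaring mod 53: 23^1 ≡ 23, 23^2 ≡ 23² = 529 ≡ 52, 23^4 ≡ 52² = 2704 ≡ 1, 23^8 ≡ 1² = 1, 23^16 ≡ 1² = 1. Since 27 = 16 + 8 + 2 + 1, 23^27 ≡ 1·1·52·23: 1·1 = 1, then 1·52 = 52, then 52·23 = 1196 ≡ 30. So 23^27 ≡ 30 (mod 53).
Hence ψ⁻¹(23) = 30.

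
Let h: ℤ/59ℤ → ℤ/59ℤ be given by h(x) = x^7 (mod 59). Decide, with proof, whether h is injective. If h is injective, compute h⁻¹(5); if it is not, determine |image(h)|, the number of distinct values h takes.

Since 59 is prime, the nonzero elements of ℤ/59ℤ form a cyclic group of order 58.
As gcd(7, 58) = 1, raising to the 7th power is a bijection on this group: if a^7 ≡ b^7 then (ab^{−1})^7 = 1, and the only element of order dividing gcd(7, 58) = 1 is 1, so a = b.
With h(0) = 0 this makes h injective on all of ℤ/59ℤ, hence bijective (finite equal-size domain and codomain). In particular h is injective.
Since h is injective, we find the preimage of 5. The inverse of x ↦ x^7 on (ℤ/59ℤ)^× is x ↦ x^25, because 7·25 = 175 = 3·58 + 1 ≡ 1 (mod 58) and x^{58} = 1 for x ≠ 0 (Fermat). So h⁻¹(5) = 5^25 mod 59.
Repeated squaring mod 59: 5^1 ≡ 5, 5^2 ≡ 5² = 25, 5^4 ≡ 25² = 625 ≡ 35, 5^8 ≡ 35² = 1225 ≡ 45, 5^16 ≡ 45² = 2025 ≡ 19. Since 25 = 16 + 8 + 1, 5^25 ≡ 19·45·5: 19·45 = 855 ≡ 29, then 29·5 = 145 ≡ 27. So 5^25 ≡ 27 (mod 59).
Hence h⁻¹(5) = 27.

27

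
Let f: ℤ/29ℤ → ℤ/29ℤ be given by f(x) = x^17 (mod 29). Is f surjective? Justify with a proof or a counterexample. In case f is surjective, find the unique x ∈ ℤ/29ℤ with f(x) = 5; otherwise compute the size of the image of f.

Since 29 is prime, the nonzero elements of ℤ/29ℤ form a cyclic group of order 28.
As gcd(17, 28) = 1, raising to the 17th power is a bijection on this group: if s^17 ≡ t^17 then (st^{−1})^17 = 1, and the only element of order dividing gcd(17, 28) = 1 is 1, so s = t.
With f(0) = 0 this makes f injective on all of ℤ/29ℤ, hence bijective (finite equal-size domain and codomain). In particular f is surjective.
Since f is surjective, we find the preimage of 5. The inverse of x ↦ x^17 on (ℤ/29ℤ)^× is x ↦ x^5, because 17·5 = 85 = 3·28 + 1 ≡ 1 (mod 28) and x^{28} = 1 for x ≠ 0 (Fermat). So f⁻¹(5) = 5^5 mod 29.
Repeated squaring mod 29: 5^1 ≡ 5, 5^2 ≡ 5² = 25, 5^4 ≡ 25² = 625 ≡ 16. Since 5 = 4 + 1, 5^5 ≡ 16·5: 16·5 = 80 ≡ 22. So 5^5 ≡ 22 (mod 29).
Hence f⁻¹(5) = 22.

22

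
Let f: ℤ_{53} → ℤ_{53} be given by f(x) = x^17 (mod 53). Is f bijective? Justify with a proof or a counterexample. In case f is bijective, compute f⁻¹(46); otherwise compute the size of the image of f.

Since 53 is prime, the nonzero elements of ℤ_{53} form a cyclic group of order 52.
As gcd(17, 52) = 1, raising to the 17th power is a bijection on this group: if x_1^17 ≡ x_2^17 then (x_1x_2^{−1})^17 = 1, and the only element of order dividing gcd(17, 52) = 1 is 1, so x_1 = x_2.
With f(0) = 0 this makes f injective on all of ℤ_{53}, hence bijective (finite equal-size domain and codomain). In particular f is bijective.
Since f is bijective, we find the preimage of 46. The inverse of x ↦ x^17 on (ℤ_{53})^× is x ↦ x^49, because 17·49 = 833 = 16·52 + 1 ≡ 1 (mod 52) and x^{52} = 1 for x ≠ 0 (Fermat). So f⁻¹(46) = 46^49 mod 53.
Repeated squaring mod 53: 46^1 ≡ 46, 46^2 ≡ 46² = 2116 ≡ 49, 46^4 ≡ 49² = 2401 ≡ 16, 46^8 ≡ 16² = 256 ≡ 44, 46^16 ≡ 44² = 1936 ≡ 28, 46^32 ≡ 28² = 784 ≡ 42. Since 49 = 32 + 16 + 1, 46^49 ≡ 42·28·46: 42·28 = 1176 ≡ 10, then 10·46 = 460 ≡ 36. So 46^49 ≡ 36 (mod 53).
Hence f⁻¹(46) = 36.

36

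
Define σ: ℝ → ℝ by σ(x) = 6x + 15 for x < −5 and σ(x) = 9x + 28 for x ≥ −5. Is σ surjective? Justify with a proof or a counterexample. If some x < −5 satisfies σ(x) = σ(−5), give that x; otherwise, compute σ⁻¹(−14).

Both pieces are strictly increasing (slopes 6 and 9), so each is injective on its own interval.
The left piece maps (−∞, −5) onto (−∞, −15); the right piece maps [−5, ∞) onto [−17, ∞).
The union (−∞, −15) ∪ [−17, ∞) covers ℝ, so σ is surjective.
For the follow-up: the images overlap, so an x < −5 with σ(x) = σ(−5) exists. σ(−5) = −17; solving 6x + 15 = −17 for x < −5 gives x = (−17 − 15)/6 = −16/3.

-16/3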